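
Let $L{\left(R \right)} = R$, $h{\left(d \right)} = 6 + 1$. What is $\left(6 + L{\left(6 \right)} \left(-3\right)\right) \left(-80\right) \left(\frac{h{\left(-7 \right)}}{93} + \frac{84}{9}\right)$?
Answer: $\frac{280000}{31} \approx 9032.3$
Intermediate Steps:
$h{\left(d \right)} = 7$
$\left(6 + L{\left(6 \right)} \left(-3\right)\right) \left(-80\right) \left(\frac{h{\left(-7 \right)}}{93} + \frac{84}{9}\right) = \left(6 + 6 \left(-3\right)\right) \left(-80\right) \left(\frac{7}{93} + \frac{84}{9}\right) = \left(6 - 18\right) \left(-80\right) \left(7 \cdot \frac{1}{93} + 84 \cdot \frac{1}{9}\right) = \left(-12\right) \left(-80\right) \left(\frac{7}{93} + \frac{28}{3}\right) = 960 \cdot \frac{875}{93} = \frac{280000}{31}$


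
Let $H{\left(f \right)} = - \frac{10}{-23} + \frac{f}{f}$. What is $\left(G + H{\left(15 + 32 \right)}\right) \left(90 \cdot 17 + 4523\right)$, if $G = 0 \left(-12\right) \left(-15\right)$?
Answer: $\frac{199749}{23} \approx 8684.7$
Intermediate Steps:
$H{\left(f \right)} = \frac{33}{23}$ ($H{\left(f \right)} = \left(-10\right) \left(- \frac{1}{23}\right) + 1 = \frac{10}{23} + 1 = \frac{33}{23}$)
$G = 0$ ($G = 0 \left(-15\right) = 0$)
$\left(G + H{\left(15 + 32 \right)}\right) \left(90 \cdot 17 + 4523\right) = \left(0 + \frac{33}{23}\right) \left(90 \cdot 17 + 4523\right) = \frac{33 \left(1530 + 4523\right)}{23} = \frac{33}{23} \cdot 6053 = \frac{199749}{23}$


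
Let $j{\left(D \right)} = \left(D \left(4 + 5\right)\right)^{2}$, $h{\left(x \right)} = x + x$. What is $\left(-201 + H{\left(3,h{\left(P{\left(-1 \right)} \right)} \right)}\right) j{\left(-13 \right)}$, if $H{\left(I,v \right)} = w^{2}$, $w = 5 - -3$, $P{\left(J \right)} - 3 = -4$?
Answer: $-1875393$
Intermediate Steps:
$P{\left(J \right)} = -1$ ($P{\left(J \right)} = 3 - 4 = -1$)
$h{\left(x \right)} = 2 x$
$w = 8$ ($w = 5 + 3 = 8$)
$j{\left(D \right)} = 81 D^{2}$ ($j{\left(D \right)} = \left(D 9\right)^{2} = \left(9 D\right)^{2} = 81 D^{2}$)
$H{\left(I,v \right)} = 64$ ($H{\left(I,v \right)} = 8^{2} = 64$)
$\left(-201 + H{\left(3,h{\left(P{\left(-1 \right)} \right)} \right)}\right) j{\left(-13 \right)} = \left(-201 + 64\right) 81 \left(-13\right)^{2} = - 137 \cdot 81 \cdot 169 = \left(-137\right) 13689 = -1875393$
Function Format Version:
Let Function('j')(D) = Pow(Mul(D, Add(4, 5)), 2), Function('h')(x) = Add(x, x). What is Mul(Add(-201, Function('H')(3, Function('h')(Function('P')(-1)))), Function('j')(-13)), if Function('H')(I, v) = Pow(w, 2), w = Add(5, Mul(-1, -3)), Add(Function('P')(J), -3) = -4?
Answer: -1875393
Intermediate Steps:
Function('P')(J) = -1 (Function('P')(J) = Add(3, -4) = -1)
Function('h')(x) = Mul(2, x)
w = 8 (w = Add(5, 3) = 8)
Function('j')(D) = Mul(81, Pow(D, 2)) (Function('j')(D) = Pow(Mul(D, 9), 2) = Pow(Mul(9, D), 2) = Mul(81, Pow(D, 2)))
Function('H')(I, v) = 64 (Function('H')(I, v) = Pow(8, 2) = 64)
Mul(Add(-201, Function('H')(3, Function('h')(Function('P')(-1)))), Function('j')(-13)) = Mul(Add(-201, 64), Mul(81, Pow(-13, 2))) = Mul(-137, Mul(81, 169)) = Mul(-137, 13689) = -1875393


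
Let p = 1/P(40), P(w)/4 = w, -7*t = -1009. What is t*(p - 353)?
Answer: -56987311/1120 ≈ -50882.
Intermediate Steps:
t = 1009/7 (t = -⅐*(-1009) = 1009/7 ≈ 144.14)
P(w) = 4*w
p = 1/160 (p = 1/(4*40) = 1/160 ≈ 0.0062500)
t*(p - 353) = 1009*(1/160 - 353)/7 = (1009/7)*(-56479/160) = -56987311/1120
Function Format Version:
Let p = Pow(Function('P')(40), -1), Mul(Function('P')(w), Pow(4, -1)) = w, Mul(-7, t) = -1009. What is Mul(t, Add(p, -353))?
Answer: Rational(-56987311, 1120) ≈ -50882.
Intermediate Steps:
t = Rational(1009, 7) (t = Mul(Rational(-1, 7), -1009) = Rational(1009, 7) ≈ 144.14)
Function('P')(w) = Mul(4, w)
p = Rational(1, 160) (p = Pow(Mul(4, 40), -1) = Pow(160, -1) = Rational(1, 160) ≈ 0.0062500)
Mul(t, Add(p, -353)) = Mul(Rational(1009, 7), Add(Rational(1, 160), -353)) = Mul(Rational(1009, 7), Rational(-56479, 160)) = Rational(-56987311, 1120)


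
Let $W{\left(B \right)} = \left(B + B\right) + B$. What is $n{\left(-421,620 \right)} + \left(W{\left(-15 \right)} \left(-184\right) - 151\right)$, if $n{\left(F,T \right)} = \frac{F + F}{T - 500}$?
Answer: $\frac{487319}{60} \approx 8122.0$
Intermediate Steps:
$W{\left(B \right)} = 3 B$ ($W{\left(B \right)} = 2 B + B = 3 B$)
$n{\left(F,T \right)} = \frac{2 F}{-500 + T}$
$n{\left(-421,620 \right)} + \left(W{\left(-15 \right)} \left(-184\right) - 151\right) = 2 \left(-421\right) \frac{1}{-500 + 620} - \left(151 - 3 \left(-15\right) \left(-184\right)\right) = 2 \left(-421\right) \frac{1}{120} - -8129 = 2 \left(-421\right) \frac{1}{120} + \left(8280 - 151\right) = - \frac{421}{60} + 8129 = \frac{487319}{60}$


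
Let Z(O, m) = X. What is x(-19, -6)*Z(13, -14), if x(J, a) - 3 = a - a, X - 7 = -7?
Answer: 0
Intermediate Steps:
X = 0 (X = 7 - 7 = 0)
x(J, a) = 3 (x(J, a) = 3 + (a - a) = 3 + 0 = 3)
Z(O, m) = 0
x(-19, -6)*Z(13, -14) = 3*0 = 0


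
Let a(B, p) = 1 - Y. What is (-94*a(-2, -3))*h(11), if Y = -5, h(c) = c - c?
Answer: 0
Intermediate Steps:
h(c) = 0
a(B, p) = 6 (a(B, p) = 1 - 1*(-5) = 1 + 5 = 6)
(-94*a(-2, -3))*h(11) = -94*6*0 = -564*0 = 0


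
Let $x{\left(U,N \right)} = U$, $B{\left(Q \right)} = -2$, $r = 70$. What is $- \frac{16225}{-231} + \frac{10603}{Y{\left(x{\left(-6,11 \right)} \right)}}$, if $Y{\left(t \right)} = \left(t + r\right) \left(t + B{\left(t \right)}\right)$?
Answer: $\frac{532537}{10752} \approx 49.529$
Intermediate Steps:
$Y{\left(t \right)} = \left(-2 + t\right) \left(70 + t\right)$ ($Y{\left(t \right)} = \left(t + 70\right) \left(t - 2\right) = \left(70 + t\right) \left(-2 + t\right) = \left(-2 + t\right) \left(70 + t\right)$)
$- \frac{16225}{-231} + \frac{10603}{Y{\left(x{\left(-6,11 \right)} \right)}} = - \frac{16225}{-231} + \frac{10603}{-140 + \left(-6\right)^{2} + 68 \left(-6\right)} = \left(-16225\right) \left(- \frac{1}{231}\right) + \frac{10603}{-140 + 36 - 408} = \frac{1475}{21} + \frac{10603}{-512} = \frac{1475}{21} + 10603 \left(- \frac{1}{512}\right) = \frac{1475}{21} - \frac{10603}{512} = \frac{532537}{10752}$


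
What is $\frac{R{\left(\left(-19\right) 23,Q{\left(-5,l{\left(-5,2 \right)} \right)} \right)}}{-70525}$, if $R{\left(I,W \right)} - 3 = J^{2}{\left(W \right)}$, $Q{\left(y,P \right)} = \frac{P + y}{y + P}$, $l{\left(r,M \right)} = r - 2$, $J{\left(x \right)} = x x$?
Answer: $- \frac{4}{70525} \approx -5.6717 \cdot 10^{-5}$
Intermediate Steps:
$J{\left(x \right)} = x^{2}$
$l{\left(r,M \right)} = -2 + r$ ($l{\left(r,M \right)} = r - 2 = -2 + r$)
$Q{\left(y,P \right)} = 1$ ($Q{\left(y,P \right)} = \frac{P + y}{P + y} = 1$)
$R{\left(I,W \right)} = 3 + W^{4}$ ($R{\left(I,W \right)} = 3 + \left(W^{2}\right)^{2} = 3 + W^{4}$)
$\frac{R{\left(\left(-19\right) 23,Q{\left(-5,l{\left(-5,2 \right)} \right)} \right)}}{-70525} = \frac{3 + 1^{4}}{-70525} = \left(3 + 1\right) \left(- \frac{1}{70525}\right) = 4 \left(- \frac{1}{70525}\right) = - \frac{4}{70525}$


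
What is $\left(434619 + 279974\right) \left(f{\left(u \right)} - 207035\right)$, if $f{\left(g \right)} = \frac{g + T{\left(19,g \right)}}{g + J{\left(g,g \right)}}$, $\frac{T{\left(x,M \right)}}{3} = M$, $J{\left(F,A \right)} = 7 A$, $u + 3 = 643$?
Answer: $- \frac{295890808917}{2} \approx -1.4795 \cdot 10^{11}$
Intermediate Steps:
$u = 640$ ($u = -3 + 643 = 640$)
$T{\left(x,M \right)} = 3 M$
$f{\left(g \right)} = \frac{1}{2}$ ($f{\left(g \right)} = \frac{g + 3 g}{g + 7 g} = \frac{4 g}{8 g} = 4 g \frac{1}{8 g} = \frac{1}{2}$)
$\left(434619 + 279974\right) \left(f{\left(u \right)} - 207035\right) = \left(434619 + 279974\right) \left(\frac{1}{2} - 207035\right) = 714593 \left(- \frac{414069}{2}\right) = - \frac{295890808917}{2}$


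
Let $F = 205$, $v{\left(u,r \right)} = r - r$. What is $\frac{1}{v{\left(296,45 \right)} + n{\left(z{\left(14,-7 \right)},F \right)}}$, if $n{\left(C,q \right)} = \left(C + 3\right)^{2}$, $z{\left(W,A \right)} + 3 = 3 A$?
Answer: $\frac{1}{441} \approx 0.0022676$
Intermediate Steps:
$z{\left(W,A \right)} = -3 + 3 A$
$v{\left(u,r \right)} = 0$
$n{\left(C,q \right)} = \left(3 + C\right)^{2}$
$\frac{1}{v{\left(296,45 \right)} + n{\left(z{\left(14,-7 \right)},F \right)}} = \frac{1}{0 + \left(3 + \left(-3 + 3 \left(-7\right)\right)\right)^{2}} = \frac{1}{0 + \left(3 - 24\right)^{2}} = \frac{1}{0 + \left(-21\right)^{2}} = \frac{1}{0 + 441} = \frac{1}{441}$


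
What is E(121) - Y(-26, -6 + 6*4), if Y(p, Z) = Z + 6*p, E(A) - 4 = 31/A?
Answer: 17213/121 ≈ 142.26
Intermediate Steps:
E(A) = 4 + 31/A
E(121) - Y(-26, -6 + 6*4) = (4 + 31/121) - ((-6 + 6*4) + 6*(-26)) = (4 + 31*(1/121)) - ((-6 + 24) - 156) = (4 + 31/121) - (18 - 156) = 515/121 - 1*(-138) = 515/121 + 138 = 17213/121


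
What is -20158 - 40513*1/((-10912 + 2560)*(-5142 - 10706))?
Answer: -92005628789/4564224 ≈ -20158.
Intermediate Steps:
-20158 - 40513*1/((-10912 + 2560)*(-5142 - 10706)) = -20158 - 40513/((-8352*(-15848))) = -20158 - 40513/132362496 = -20158 - 40513*1/132362496 = -20158 - 1397/4564224 = -92005628789/4564224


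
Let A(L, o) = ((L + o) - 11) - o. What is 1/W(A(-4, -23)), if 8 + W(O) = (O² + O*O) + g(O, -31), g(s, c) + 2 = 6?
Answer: 1/446 ≈ 0.0022422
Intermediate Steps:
g(s, c) = 4 (g(s, c) = -2 + 6 = 4)
A(L, o) = -11 + L (A(L, o) = (-11 + L + o) - o = -11 + L)
W(O) = -4 + 2*O² (W(O) = -8 + ((O² + O*O) + 4) = -8 + ((O² + O²) + 4) = -8 + (2*O² + 4) = -8 + (4 + 2*O²) = -4 + 2*O²)
1/W(A(-4, -23)) = 1/(-4 + 2*(-11 - 4)²) = 1/(-4 + 2*(-15)²) = 1/(-4 + 2*225) = 1/(-4 + 450) = 1/446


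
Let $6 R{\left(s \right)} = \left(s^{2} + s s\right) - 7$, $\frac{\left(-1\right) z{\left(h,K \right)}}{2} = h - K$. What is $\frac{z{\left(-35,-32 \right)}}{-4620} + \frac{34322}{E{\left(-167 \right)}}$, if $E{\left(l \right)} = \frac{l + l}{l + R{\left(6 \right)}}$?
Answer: $\frac{3095372222}{192885} \approx 16048.0$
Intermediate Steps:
$z{\left(h,K \right)} = - 2 h + 2 K$ ($z{\left(h,K \right)} = - 2 \left(h - K\right) = - 2 h + 2 K$)
$R{\left(s \right)} = - \frac{7}{6} + \frac{s^{2}}{3}$ ($R{\left(s \right)} = \frac{\left(s^{2} + s s\right) - 7}{6} = \frac{\left(s^{2} + s^{2}\right) - 7}{6} = \frac{2 s^{2} - 7}{6} = \frac{-7 + 2 s^{2}}{6} = - \frac{7}{6} + \frac{s^{2}}{3}$)
$E{\left(l \right)} = \frac{2 l}{\frac{65}{6} + l}$ ($E{\left(l \right)} = \frac{l + l}{l - \left(\frac{7}{6} - \frac{6^{2}}{3}\right)} = \frac{2 l}{l + \left(- \frac{7}{6} + \frac{1}{3} \cdot 36\right)} = \frac{2 l}{l + \left(- \frac{7}{6} + 12\right)} = \frac{2 l}{l + \frac{65}{6}} = \frac{2 l}{\frac{65}{6} + l}$)
$\frac{z{\left(-35,-32 \right)}}{-4620} + \frac{34322}{E{\left(-167 \right)}} = \frac{\left(-2\right) \left(-35\right) + 2 \left(-32\right)}{-4620} + \frac{34322}{12 \left(-167\right) \frac{1}{65 + 6 \left(-167\right)}} = \left(70 - 64\right) \left(- \frac{1}{4620}\right) + \frac{34322}{12 \left(-167\right) \frac{1}{65 - 1002}} = 6 \left(- \frac{1}{4620}\right) + \frac{34322}{12 \left(-167\right) \frac{1}{-937}} = - \frac{1}{770} + \frac{34322}{12 \left(-167\right) \left(- \frac{1}{937}\right)} = - \frac{1}{770} + \frac{34322}{\frac{2004}{937}} = - \frac{1}{770} + 34322 \cdot \frac{937}{2004} = - \frac{1}{770} + \frac{16079857}{1002} = \frac{3095372222}{192885}$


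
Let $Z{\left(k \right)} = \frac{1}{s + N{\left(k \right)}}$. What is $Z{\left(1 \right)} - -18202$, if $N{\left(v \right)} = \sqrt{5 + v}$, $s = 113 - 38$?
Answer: $\frac{34092371}{1873} - \frac{\sqrt{6}}{5619} \approx 18202.0$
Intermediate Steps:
$s = 75$
$Z{\left(k \right)} = \frac{1}{75 + \sqrt{5 + k}}$
$Z{\left(1 \right)} - -18202 = \frac{1}{75 + \sqrt{5 + 1}} - -18202 = \frac{1}{75 + \sqrt{6}} + 18202 = 18202 + \frac{1}{75 + \sqrt{6}}$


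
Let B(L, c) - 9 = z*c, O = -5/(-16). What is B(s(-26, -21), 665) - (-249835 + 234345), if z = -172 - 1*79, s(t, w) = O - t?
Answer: -151416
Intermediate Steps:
O = 5/16 (O = -5*(-1/16) = 5/16 ≈ 0.31250)
s(t, w) = 5/16 - t
z = -251 (z = -172 - 79 = -251)
B(L, c) = 9 - 251*c
B(s(-26, -21), 665) - (-249835 + 234345) = (9 - 251*665) - (-249835 + 234345) = (9 - 166915) - 1*(-15490) = -166906 + 15490 = -151416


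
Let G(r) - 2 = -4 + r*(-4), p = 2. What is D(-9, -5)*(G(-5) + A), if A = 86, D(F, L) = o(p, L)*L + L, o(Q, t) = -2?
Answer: 520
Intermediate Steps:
D(F, L) = -L (D(F, L) = -2*L + L = -L)
G(r) = -2 - 4*r (G(r) = 2 + (-4 + r*(-4)) = 2 + (-4 - 4*r) = -2 - 4*r)
D(-9, -5)*(G(-5) + A) = (-1*(-5))*((-2 - 4*(-5)) + 86) = 5*((-2 + 20) + 86) = 5*(18 + 86) = 5*104 = 520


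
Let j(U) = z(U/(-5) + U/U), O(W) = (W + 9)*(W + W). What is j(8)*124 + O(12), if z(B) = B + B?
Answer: 1776/5 ≈ 355.20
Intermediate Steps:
O(W) = 2*W*(9 + W) (O(W) = (9 + W)*(2*W) = 2*W*(9 + W))
z(B) = 2*B
j(U) = 2 - 2*U/5 (j(U) = 2*(U/(-5) + U/U) = 2*(U*(-1/5) + 1) = 2*(-U/5 + 1) = 2*(1 - U/5) = 2 - 2*U/5)
j(8)*124 + O(12) = (2 - 2/5*8)*124 + 2*12*(9 + 12) = (2 - 16/5)*124 + 2*12*21 = -6/5*124 + 504 = -744/5 + 504 = 1776/5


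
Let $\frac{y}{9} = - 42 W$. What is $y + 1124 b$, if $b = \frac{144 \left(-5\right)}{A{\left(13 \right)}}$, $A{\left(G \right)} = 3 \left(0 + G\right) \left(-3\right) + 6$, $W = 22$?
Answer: $- \frac{37932}{37} \approx -1025.2$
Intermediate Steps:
$A{\left(G \right)} = 6 - 9 G$ ($A{\left(G \right)} = 3 G \left(-3\right) + 6 = - 9 G + 6 = 6 - 9 G$)
$y = -8316$ ($y = 9 \left(\left(-42\right) 22\right) = 9 \left(-924\right) = -8316$)
$b = \frac{240}{37}$ ($b = \frac{144 \left(-5\right)}{6 - 117} = - \frac{720}{6 - 117} = - \frac{720}{-111} = \left(-720\right) \left(- \frac{1}{111}\right) = \frac{240}{37} \approx 6.4865$)
$y + 1124 b = -8316 + 1124 \cdot \frac{240}{37} = -8316 + \frac{269760}{37} = - \frac{37932}{37}$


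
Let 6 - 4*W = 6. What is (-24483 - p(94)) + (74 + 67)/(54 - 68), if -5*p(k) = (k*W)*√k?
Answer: -342903/14 ≈ -24493.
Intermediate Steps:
W = 0 (W = 3/2 - ¼*6 = 3/2 - 3/2 = 0)
p(k) = 0 (p(k) = -k*0*√k/5 = -0*√k = -⅕*0 = 0)
(-24483 - p(94)) + (74 + 67)/(54 - 68) = (-24483 - 1*0) + (74 + 67)/(54 - 68) = (-24483 + 0) + 141/(-14) = -24483 - 1/14*141 = -24483 - 141/14 = -342903/14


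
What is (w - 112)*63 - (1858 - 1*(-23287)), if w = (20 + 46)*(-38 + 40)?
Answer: -23885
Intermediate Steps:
w = 132 (w = 66*2 = 132)
(w - 112)*63 - (1858 - 1*(-23287)) = (132 - 112)*63 - (1858 - 1*(-23287)) = 20*63 - (1858 + 23287) = 1260 - 1*25145 = 1260 - 25145 = -23885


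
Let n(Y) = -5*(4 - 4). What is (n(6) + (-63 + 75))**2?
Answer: 144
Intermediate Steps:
n(Y) = 0 (n(Y) = -5*0 = 0)
(n(6) + (-63 + 75))**2 = (0 + (-63 + 75))**2 = (0 + 12)**2 = 12**2 = 144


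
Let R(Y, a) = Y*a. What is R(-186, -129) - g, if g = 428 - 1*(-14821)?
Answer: 8745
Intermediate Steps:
g = 15249 (g = 428 + 14821 = 15249)
R(-186, -129) - g = -186*(-129) - 1*15249 = 23994 - 15249 = 8745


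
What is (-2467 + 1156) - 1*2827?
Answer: -4138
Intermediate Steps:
(-2467 + 1156) - 1*2827 = -1311 - 2827 = -4138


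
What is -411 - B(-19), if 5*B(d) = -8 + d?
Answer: -2028/5 ≈ -405.60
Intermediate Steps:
B(d) = -8/5 + d/5 (B(d) = (-8 + d)/5 = -8/5 + d/5)
-411 - B(-19) = -411 - (-8/5 + (1/5)*(-19)) = -411 - (-8/5 - 19/5) = -411 - 1*(-27/5) = -411 + 27/5 = -2028/5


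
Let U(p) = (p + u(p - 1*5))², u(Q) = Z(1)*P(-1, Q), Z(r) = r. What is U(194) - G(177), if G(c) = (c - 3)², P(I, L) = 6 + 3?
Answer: 10933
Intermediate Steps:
P(I, L) = 9
u(Q) = 9 (u(Q) = 1*9 = 9)
U(p) = (9 + p)² (U(p) = (p + 9)² = (9 + p)²)
G(c) = (-3 + c)²
U(194) - G(177) = (9 + 194)² - (-3 + 177)² = 203² - 1*174² = 41209 - 1*30276 = 41209 - 30276 = 10933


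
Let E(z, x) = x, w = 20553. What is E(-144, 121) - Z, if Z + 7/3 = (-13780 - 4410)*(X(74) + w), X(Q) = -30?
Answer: 1119940480/3 ≈ 3.7331e+8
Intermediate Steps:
Z = -1119940117/3 (Z = -7/3 + (-13780 - 4410)*(-30 + 20553) = -7/3 - 18190*20523 = -7/3 - 373313370 = -1119940117/3 ≈ -3.7331e+8)
E(-144, 121) - Z = 121 - 1*(-1119940117/3) = 121 + 1119940117/3 = 1119940480/3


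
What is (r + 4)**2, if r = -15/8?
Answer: 289/64 ≈ 4.5156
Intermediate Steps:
r = -15/8 (r = -15*1/8 = -15/8 ≈ -1.8750)
(r + 4)**2 = (-15/8 + 4)**2 = (17/8)**2 = 289/64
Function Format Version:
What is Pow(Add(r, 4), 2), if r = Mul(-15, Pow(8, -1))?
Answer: Rational(289, 64) ≈ 4.5156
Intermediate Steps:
r = Rational(-15, 8) (r = Mul(-15, Rational(1, 8)) = Rational(-15, 8) ≈ -1.8750)
Pow(Add(r, 4), 2) = Pow(Add(Rational(-15, 8), 4), 2) = Pow(Rational(17, 8), 2) = Rational(289, 64)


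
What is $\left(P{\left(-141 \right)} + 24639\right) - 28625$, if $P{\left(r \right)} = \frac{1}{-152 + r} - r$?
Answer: $- \frac{1126586}{293} \approx -3845.0$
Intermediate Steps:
$\left(P{\left(-141 \right)} + 24639\right) - 28625 = \left(\frac{1 - \left(-141\right)^{2} + 152 \left(-141\right)}{-152 - 141} + 24639\right) - 28625 = \left(\frac{1 - 19881 - 21432}{-293} + 24639\right) - 28625 = \left(- \frac{1 - 19881 - 21432}{293} + 24639\right) - 28625 = \left(\left(- \frac{1}{293}\right) \left(-41312\right) + 24639\right) - 28625 = \left(\frac{41312}{293} + 24639\right) - 28625 = \frac{7260539}{293} - 28625 = - \frac{1126586}{293}$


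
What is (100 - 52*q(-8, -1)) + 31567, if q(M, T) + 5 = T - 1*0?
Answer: 31979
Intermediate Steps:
q(M, T) = -5 + T (q(M, T) = -5 + (T - 1*0) = -5 + (T + 0) = -5 + T)
(100 - 52*q(-8, -1)) + 31567 = (100 - 52*(-5 - 1)) + 31567 = (100 - 52*(-6)) + 31567 = (100 + 312) + 31567 = 412 + 31567 = 31979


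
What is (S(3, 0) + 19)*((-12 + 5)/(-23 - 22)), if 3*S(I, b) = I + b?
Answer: 28/9 ≈ 3.1111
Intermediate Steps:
S(I, b) = I/3 + b/3 (S(I, b) = (I + b)/3 = I/3 + b/3)
(S(3, 0) + 19)*((-12 + 5)/(-23 - 22)) = (((1/3)*3 + (1/3)*0) + 19)*((-12 + 5)/(-23 - 22)) = ((1 + 0) + 19)*(-7/(-45)) = (1 + 19)*(-7*(-1/45)) = 20*(7/45) = 28/9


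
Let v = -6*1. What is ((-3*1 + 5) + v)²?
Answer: 16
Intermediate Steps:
v = -6
((-3*1 + 5) + v)² = ((-3*1 + 5) - 6)² = ((-3 + 5) - 6)² = (2 - 6)² = (-4)² = 16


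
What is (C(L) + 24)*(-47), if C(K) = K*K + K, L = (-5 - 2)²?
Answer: -116278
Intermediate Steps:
L = 49 (L = (-7)² = 49)
C(K) = K + K² (C(K) = K² + K = K + K²)
(C(L) + 24)*(-47) = (49*(1 + 49) + 24)*(-47) = (49*50 + 24)*(-47) = (2450 + 24)*(-47) = 2474*(-47) = -116278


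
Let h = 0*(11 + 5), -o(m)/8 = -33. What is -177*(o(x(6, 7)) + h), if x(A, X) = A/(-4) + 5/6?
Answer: -46728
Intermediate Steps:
x(A, X) = 5/6 - A/4 (x(A, X) = A*(-1/4) + 5*(1/6) = -A/4 + 5/6 = 5/6 - A/4)
o(m) = 264 (o(m) = -8*(-33) = 264)
h = 0 (h = 0*16 = 0)
-177*(o(x(6, 7)) + h) = -177*(264 + 0) = -177*264 = -46728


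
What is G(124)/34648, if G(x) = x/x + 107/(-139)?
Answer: 4/602009 ≈ 6.6444e-6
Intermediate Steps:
G(x) = 32/139 (G(x) = 1 + 107*(-1/139) = 1 - 107/139 = 32/139)
G(124)/34648 = (32/139)/34648 = (32/139)*(1/34648) = 4/602009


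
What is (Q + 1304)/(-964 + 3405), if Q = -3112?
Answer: -1808/2441 ≈ -0.74068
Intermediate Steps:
(Q + 1304)/(-964 + 3405) = (-3112 + 1304)/(-964 + 3405) = -1808/2441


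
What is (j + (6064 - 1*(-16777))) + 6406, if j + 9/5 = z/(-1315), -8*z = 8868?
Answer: 76917093/2630 ≈ 29246.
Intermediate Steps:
z = -2217/2 (z = -⅛*8868 = -2217/2 ≈ -1108.5)
j = -2517/2630 (j = -9/5 - 2217/2/(-1315) = -9/5 - 2217/2*(-1/1315) = -9/5 + 2217/2630 = -2517/2630 ≈ -0.95703)
(j + (6064 - 1*(-16777))) + 6406 = (-2517/2630 + (6064 - 1*(-16777))) + 6406 = (-2517/2630 + (6064 + 16777)) + 6406 = (-2517/2630 + 22841) + 6406 = 60069313/2630 + 6406 = 76917093/2630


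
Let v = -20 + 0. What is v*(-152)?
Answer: 3040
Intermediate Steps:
v = -20
v*(-152) = -20*(-152) = 3040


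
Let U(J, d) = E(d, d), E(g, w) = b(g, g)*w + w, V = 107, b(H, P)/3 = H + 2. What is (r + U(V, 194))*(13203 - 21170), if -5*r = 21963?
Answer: -4376806889/5 ≈ -8.7536e+8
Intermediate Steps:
b(H, P) = 6 + 3*H (b(H, P) = 3*(H + 2) = 3*(2 + H) = 6 + 3*H)
E(g, w) = w + w*(6 + 3*g) (E(g, w) = (6 + 3*g)*w + w = w*(6 + 3*g) + w = w + w*(6 + 3*g))
r = -21963/5 (r = -⅕*21963 = -21963/5 ≈ -4392.6)
U(J, d) = d*(7 + 3*d)
(r + U(V, 194))*(13203 - 21170) = (-21963/5 + 194*(7 + 3*194))*(13203 - 21170) = (-21963/5 + 194*(7 + 582))*(-7967) = (-21963/5 + 194*589)*(-7967) = (-21963/5 + 114266)*(-7967) = (549367/5)*(-7967) = -4376806889/5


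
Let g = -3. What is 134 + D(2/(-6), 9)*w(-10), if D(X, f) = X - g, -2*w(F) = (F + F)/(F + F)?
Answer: 398/3 ≈ 132.67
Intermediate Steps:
w(F) = -½ (w(F) = -(F + F)/(2*(F + F)) = -2*F/(2*(2*F)) = -2*F*1/(2*F)/2 = -½*1 = -½)
D(X, f) = 3 + X (D(X, f) = X - 1*(-3) = X + 3 = 3 + X)
134 + D(2/(-6), 9)*w(-10) = 134 + (3 + 2/(-6))*(-½) = 134 + (3 + 2*(-⅙))*(-½) = 134 + (3 - ⅓)*(-½) = 134 + (8/3)*(-½) = 134 - 4/3 = 398/3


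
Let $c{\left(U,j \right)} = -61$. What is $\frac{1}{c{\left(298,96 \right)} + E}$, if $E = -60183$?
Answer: $- \frac{1}{60244} \approx -1.6599 \cdot 10^{-5}$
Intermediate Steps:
$\frac{1}{c{\left(298,96 \right)} + E} = \frac{1}{-61 - 60183} = \frac{1}{-60244} = - \frac{1}{60244}$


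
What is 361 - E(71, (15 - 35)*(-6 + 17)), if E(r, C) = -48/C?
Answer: 19843/55 ≈ 360.78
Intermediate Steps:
361 - E(71, (15 - 35)*(-6 + 17)) = 361 - (-48)/((15 - 35)*(-6 + 17)) = 361 - (-48)/((-20*11)) = 361 - (-48)/(-220) = 361 - (-48)*(-1)/220 = 361 - 1*12/55 = 361 - 12/55 = 19843/55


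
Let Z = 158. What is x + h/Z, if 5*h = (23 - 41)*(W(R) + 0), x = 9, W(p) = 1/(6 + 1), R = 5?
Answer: 24876/2765 ≈ 8.9967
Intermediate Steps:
W(p) = 1/7
h = -18/35 (h = ((23 - 41)*(1/7 + 0))/5 = (-18*1/7)/5 = (1/5)*(-18/7) = -18/35 ≈ -0.51429)
x + h/Z = 9 - 18/35/158 = 9 + (1/158)*(-18/35) = 9 - 9/2765 = 24876/2765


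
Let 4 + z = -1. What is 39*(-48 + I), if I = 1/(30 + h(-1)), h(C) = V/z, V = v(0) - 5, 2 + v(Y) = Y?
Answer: -293709/157 ≈ -1870.8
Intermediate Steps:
z = -5 (z = -4 - 1 = -5)
v(Y) = -2 + Y
V = -7 (V = (-2 + 0) - 5 = -2 - 5 = -7)
h(C) = 7/5 (h(C) = -7/(-5) = -7*(-⅕) = 7/5)
I = 5/157 (I = 1/(30 + 7/5) = 1/(157/5) = 5/157 ≈ 0.031847)
39*(-48 + I) = 39*(-48 + 5/157) = 39*(-7531/157) = -293709/157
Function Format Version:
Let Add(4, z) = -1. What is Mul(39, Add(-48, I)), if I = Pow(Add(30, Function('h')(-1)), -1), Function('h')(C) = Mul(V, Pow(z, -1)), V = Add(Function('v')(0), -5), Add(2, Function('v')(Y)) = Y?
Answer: Rational(-293709, 157) ≈ -1870.8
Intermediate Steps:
z = -5 (z = Add(-4, -1) = -5)
Function('v')(Y) = Add(-2, Y)
V = -7 (V = Add(Add(-2, 0), -5) = Add(-2, -5) = -7)
Function('h')(C) = Rational(7, 5) (Function('h')(C) = Mul(-7, Pow(-5, -1)) = Mul(-7, Rational(-1, 5)) = Rational(7, 5))
I = Rational(5, 157) (I = Pow(Add(30, Rational(7, 5)), -1) = Pow(Rational(157, 5), -1) = Rational(5, 157) ≈ 0.031847)
Mul(39, Add(-48, I)) = Mul(39, Add(-48, Rational(5, 157))) = Mul(39, Rational(-7531, 157)) = Rational(-293709, 157)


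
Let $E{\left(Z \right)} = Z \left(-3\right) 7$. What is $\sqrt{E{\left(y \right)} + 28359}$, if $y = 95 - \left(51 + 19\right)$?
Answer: $\sqrt{27834} \approx 166.84$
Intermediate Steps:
$y = 25$ ($y = 95 - 70 = 25$)
$E{\left(Z \right)} = - 21 Z$ ($E{\left(Z \right)} = - 3 Z 7 = - 21 Z$)
$\sqrt{E{\left(y \right)} + 28359} = \sqrt{\left(-21\right) 25 + 28359} = \sqrt{-525 + 28359} = \sqrt{27834}$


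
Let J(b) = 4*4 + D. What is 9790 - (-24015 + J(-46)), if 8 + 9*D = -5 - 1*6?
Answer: 304120/9 ≈ 33791.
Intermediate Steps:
D = -19/9 (D = -8/9 + (-5 - 1*6)/9 = -8/9 + (-5 - 6)/9 = -8/9 + (1/9)*(-11) = -8/9 - 11/9 = -19/9 ≈ -2.1111)
J(b) = 125/9 (J(b) = 4*4 - 19/9 = 16 - 19/9 = 125/9)
9790 - (-24015 + J(-46)) = 9790 - (-24015 + 125/9) = 9790 - 1*(-216010/9) = 9790 + 216010/9 = 304120/9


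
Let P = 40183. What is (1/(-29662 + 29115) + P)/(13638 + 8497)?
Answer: 4396020/2421569 ≈ 1.8154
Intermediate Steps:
(1/(-29662 + 29115) + P)/(13638 + 8497) = (1/(-29662 + 29115) + 40183)/(13638 + 8497) = (1/(-547) + 40183)/22135 = (-1/547 + 40183)*(1/22135) = (21980100/547)*(1/22135) = 4396020/2421569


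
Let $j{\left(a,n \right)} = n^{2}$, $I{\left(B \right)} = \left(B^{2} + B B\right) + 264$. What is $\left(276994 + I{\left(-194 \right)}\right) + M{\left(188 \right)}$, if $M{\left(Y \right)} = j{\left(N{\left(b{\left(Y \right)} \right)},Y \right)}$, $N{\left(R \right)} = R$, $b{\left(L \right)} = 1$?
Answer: $387874$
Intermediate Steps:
$I{\left(B \right)} = 264 + 2 B^{2}$ ($I{\left(B \right)} = \left(B^{2} + B^{2}\right) + 264 = 2 B^{2} + 264 = 264 + 2 B^{2}$)
$M{\left(Y \right)} = Y^{2}$
$\left(276994 + I{\left(-194 \right)}\right) + M{\left(188 \right)} = \left(276994 + \left(264 + 2 \left(-194\right)^{2}\right)\right) + 188^{2} = \left(276994 + \left(264 + 2 \cdot 37636\right)\right) + 35344 = \left(276994 + \left(264 + 75272\right)\right) + 35344 = \left(276994 + 75536\right) + 35344 = 352530 + 35344 = 387874$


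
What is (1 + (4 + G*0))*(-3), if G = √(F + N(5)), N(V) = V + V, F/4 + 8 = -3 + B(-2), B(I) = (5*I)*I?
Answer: -15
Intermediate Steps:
B(I) = 5*I²
F = 36 (F = -32 + 4*(-3 + 5*(-2)²) = -32 + 4*(-3 + 5*4) = -32 + 4*(-3 + 20) = -32 + 4*17 = -32 + 68 = 36)
N(V) = 2*V
G = √46 (G = √(36 + 2*5) = √(36 + 10) = √46 ≈ 6.7823)
(1 + (4 + G*0))*(-3) = (1 + (4 + √46*0))*(-3) = (1 + (4 + 0))*(-3) = (1 + 4)*(-3) = 5*(-3) = -15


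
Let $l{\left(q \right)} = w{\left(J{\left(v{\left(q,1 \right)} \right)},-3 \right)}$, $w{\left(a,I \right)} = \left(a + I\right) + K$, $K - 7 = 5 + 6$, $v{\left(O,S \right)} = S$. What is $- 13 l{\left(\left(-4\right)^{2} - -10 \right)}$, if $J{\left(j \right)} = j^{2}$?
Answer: $-208$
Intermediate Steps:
$K = 18$ ($K = 7 + \left(5 + 6\right) = 7 + 11 = 18$)
$w{\left(a,I \right)} = 18 + I + a$ ($w{\left(a,I \right)} = \left(a + I\right) + 18 = \left(I + a\right) + 18 = 18 + I + a$)
$l{\left(q \right)} = 16$ ($l{\left(q \right)} = 18 - 3 + 1^{2} = 18 - 3 + 1 = 16$)
$- 13 l{\left(\left(-4\right)^{2} - -10 \right)} = \left(-13\right) 16 = -208$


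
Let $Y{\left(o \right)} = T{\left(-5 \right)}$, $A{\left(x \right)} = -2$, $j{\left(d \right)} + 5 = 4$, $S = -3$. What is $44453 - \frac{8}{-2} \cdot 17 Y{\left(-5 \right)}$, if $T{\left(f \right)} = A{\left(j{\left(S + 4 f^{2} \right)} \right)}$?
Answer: $44317$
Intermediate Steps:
$j{\left(d \right)} = -1$ ($j{\left(d \right)} = -5 + 4 = -1$)
$T{\left(f \right)} = -2$
$Y{\left(o \right)} = -2$
$44453 - \frac{8}{-2} \cdot 17 Y{\left(-5 \right)} = 44453 - \frac{8}{-2} \cdot 17 \left(-2\right) = 44453 - 8 \left(- \frac{1}{2}\right) 17 \left(-2\right) = 44453 - \left(-4\right) 17 \left(-2\right) = 44453 - \left(-68\right) \left(-2\right) = 44453 - 136 = 44317$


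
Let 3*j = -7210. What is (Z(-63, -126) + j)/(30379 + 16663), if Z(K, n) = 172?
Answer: -3347/70563 ≈ -0.047433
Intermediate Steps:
j = -7210/3 (j = (⅓)*(-7210) = -7210/3 ≈ -2403.3)
(Z(-63, -126) + j)/(30379 + 16663) = (172 - 7210/3)/(30379 + 16663) = -6694/3/47042 = -6694/3*1/47042 = -3347/70563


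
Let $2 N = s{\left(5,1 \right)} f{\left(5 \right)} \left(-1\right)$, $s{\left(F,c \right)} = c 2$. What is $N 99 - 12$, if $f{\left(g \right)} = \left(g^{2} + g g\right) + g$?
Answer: $-5457$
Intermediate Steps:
$f{\left(g \right)} = g + 2 g^{2}$ ($f{\left(g \right)} = \left(g^{2} + g^{2}\right) + g = 2 g^{2} + g = g + 2 g^{2}$)
$s{\left(F,c \right)} = 2 c$
$N = -55$ ($N = \frac{2 \cdot 1 \cdot 5 \left(1 + 2 \cdot 5\right) \left(-1\right)}{2} = \frac{2 \cdot 5 \left(1 + 10\right) \left(-1\right)}{2} = \frac{2 \cdot 5 \cdot 11 \left(-1\right)}{2} = \frac{2 \cdot 55 \left(-1\right)}{2} = \frac{110 \left(-1\right)}{2} = \frac{1}{2} \left(-110\right) = -55$)
$N 99 - 12 = \left(-55\right) 99 - 12 = -5445 - 12 = -5457$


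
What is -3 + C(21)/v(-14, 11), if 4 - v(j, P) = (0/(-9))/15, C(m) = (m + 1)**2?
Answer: 118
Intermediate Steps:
C(m) = (1 + m)**2
v(j, P) = 4 (v(j, P) = 4 - 0/(-9)/15 = 4 - 0*(-1/9)/15 = 4 - 0/15 = 4 - 1*0 = 4 + 0 = 4)
-3 + C(21)/v(-14, 11) = -3 + (1 + 21)**2/4 = -3 + 22**2*(1/4) = -3 + 484*(1/4) = -3 + 121 = 118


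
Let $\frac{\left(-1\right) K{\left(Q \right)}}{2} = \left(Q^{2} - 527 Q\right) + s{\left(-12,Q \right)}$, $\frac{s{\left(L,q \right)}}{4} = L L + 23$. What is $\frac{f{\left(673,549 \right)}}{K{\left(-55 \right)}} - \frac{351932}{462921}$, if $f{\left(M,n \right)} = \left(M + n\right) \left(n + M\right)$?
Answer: $- \frac{178568347589}{7563666219} \approx -23.609$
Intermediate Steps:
$s{\left(L,q \right)} = 92 + 4 L^{2}$ ($s{\left(L,q \right)} = 4 \left(L L + 23\right) = 4 \left(L^{2} + 23\right) = 4 \left(23 + L^{2}\right) = 92 + 4 L^{2}$)
$f{\left(M,n \right)} = \left(M + n\right)^{2}$ ($f{\left(M,n \right)} = \left(M + n\right) \left(M + n\right) = \left(M + n\right)^{2}$)
$K{\left(Q \right)} = -1336 - 2 Q^{2} + 1054 Q$ ($K{\left(Q \right)} = - 2 \left(\left(Q^{2} - 527 Q\right) + \left(92 + 4 \left(-12\right)^{2}\right)\right) = - 2 \left(\left(Q^{2} - 527 Q\right) + \left(92 + 4 \cdot 144\right)\right) = - 2 \left(\left(Q^{2} - 527 Q\right) + \left(92 + 576\right)\right) = - 2 \left(\left(Q^{2} - 527 Q\right) + 668\right) = - 2 \left(668 + Q^{2} - 527 Q\right) = -1336 - 2 Q^{2} + 1054 Q$)
$\frac{f{\left(673,549 \right)}}{K{\left(-55 \right)}} - \frac{351932}{462921} = \frac{\left(673 + 549\right)^{2}}{-1336 - 2 \left(-55\right)^{2} + 1054 \left(-55\right)} - \frac{351932}{462921} = \frac{1222^{2}}{-1336 - 6050 - 57970} - \frac{351932}{462921} = \frac{1493284}{-1336 - 6050 - 57970} - \frac{351932}{462921} = \frac{1493284}{-65356} - \frac{351932}{462921} = 1493284 \left(- \frac{1}{65356}\right) - \frac{351932}{462921} = - \frac{373321}{16339} - \frac{351932}{462921} = - \frac{178568347589}{7563666219}$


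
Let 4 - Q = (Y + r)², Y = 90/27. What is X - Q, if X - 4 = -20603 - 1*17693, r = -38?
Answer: -333848/9 ≈ -37094.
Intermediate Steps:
Y = 10/3 (Y = 90*(1/27) = 10/3 ≈ 3.3333)
Q = -10780/9 (Q = 4 - (10/3 - 38)² = 4 - (-104/3)² = 4 - 1*10816/9 = 4 - 10816/9 = -10780/9 ≈ -1197.8)
X = -38292 (X = 4 + (-20603 - 1*17693) = 4 + (-20603 - 17693) = 4 - 38296 = -38292)
X - Q = -38292 - 1*(-10780/9) = -38292 + 10780/9 = -333848/9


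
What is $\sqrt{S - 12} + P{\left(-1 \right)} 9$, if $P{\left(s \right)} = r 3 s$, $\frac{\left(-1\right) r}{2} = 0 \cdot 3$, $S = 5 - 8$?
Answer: $i \sqrt{15} \approx 3.873 i$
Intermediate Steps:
$S = -3$
$r = 0$ ($r = - 2 \cdot 0 \cdot 3 = \left(-2\right) 0 = 0$)
$P{\left(s \right)} = 0$ ($P{\left(s \right)} = 0 \cdot 3 s = 0 s = 0$)
$\sqrt{S - 12} + P{\left(-1 \right)} 9 = \sqrt{-3 - 12} + 0 \cdot 9 = \sqrt{-15} + 0 = i \sqrt{15} + 0 = i \sqrt{15}$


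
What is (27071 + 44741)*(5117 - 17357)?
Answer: -878978880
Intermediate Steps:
(27071 + 44741)*(5117 - 17357) = 71812*(-12240) = -878978880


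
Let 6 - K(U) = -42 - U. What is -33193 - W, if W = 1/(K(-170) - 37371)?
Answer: -1244505148/37493 ≈ -33193.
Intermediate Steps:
K(U) = 48 + U (K(U) = 6 - (-42 - U) = 6 + (42 + U) = 48 + U)
W = -1/37493 (W = 1/((48 - 170) - 37371) = 1/(-122 - 37371) = 1/(-37493) = -1/37493 ≈ -2.6672e-5)
-33193 - W = -33193 - 1*(-1/37493) = -33193 + 1/37493 = -1244505148/37493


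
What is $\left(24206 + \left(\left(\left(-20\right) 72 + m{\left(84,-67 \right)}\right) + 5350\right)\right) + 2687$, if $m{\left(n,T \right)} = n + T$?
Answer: $30820$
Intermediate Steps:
$m{\left(n,T \right)} = T + n$
$\left(24206 + \left(\left(\left(-20\right) 72 + m{\left(84,-67 \right)}\right) + 5350\right)\right) + 2687 = \left(24206 + \left(\left(\left(-20\right) 72 + \left(-67 + 84\right)\right) + 5350\right)\right) + 2687 = \left(24206 + \left(\left(-1440 + 17\right) + 5350\right)\right) + 2687 = \left(24206 + \left(-1423 + 5350\right)\right) + 2687 = \left(24206 + 3927\right) + 2687 = 28133 + 2687 = 30820$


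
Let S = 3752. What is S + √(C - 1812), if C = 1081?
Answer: 3752 + I*√731 ≈ 3752.0 + 27.037*I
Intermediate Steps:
S + √(C - 1812) = 3752 + √(1081 - 1812) = 3752 + √(-731) = 3752 + I*√731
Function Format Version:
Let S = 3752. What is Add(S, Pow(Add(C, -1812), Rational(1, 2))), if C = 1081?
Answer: Add(3752, Mul(I, Pow(731, Rational(1, 2)))) ≈ Add(3752.0, Mul(27.037, I))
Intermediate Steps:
Add(S, Pow(Add(C, -1812), Rational(1, 2))) = Add(3752, Pow(Add(1081, -1812), Rational(1, 2))) = Add(3752, Pow(-731, Rational(1, 2))) = Add(3752, Mul(I, Pow(731, Rational(1, 2))))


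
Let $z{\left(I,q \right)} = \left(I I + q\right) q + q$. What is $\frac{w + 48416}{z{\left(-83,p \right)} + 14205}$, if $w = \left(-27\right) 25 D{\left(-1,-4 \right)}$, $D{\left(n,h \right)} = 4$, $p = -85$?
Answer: $- \frac{11429}{141055} \approx -0.081025$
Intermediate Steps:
$z{\left(I,q \right)} = q + q \left(q + I^{2}\right)$ ($z{\left(I,q \right)} = \left(I^{2} + q\right) q + q = \left(q + I^{2}\right) q + q = q \left(q + I^{2}\right) + q = q + q \left(q + I^{2}\right)$)
$w = -2700$ ($w = \left(-27\right) 25 \cdot 4 = \left(-675\right) 4 = -2700$)
$\frac{w + 48416}{z{\left(-83,p \right)} + 14205} = \frac{-2700 + 48416}{- 85 \left(1 - 85 + \left(-83\right)^{2}\right) + 14205} = \frac{45716}{- 85 \left(1 - 85 + 6889\right) + 14205} = \frac{45716}{\left(-85\right) 6805 + 14205} = \frac{45716}{-578425 + 14205} = \frac{45716}{-564220} = 45716 \left(- \frac{1}{564220}\right) = - \frac{11429}{141055}$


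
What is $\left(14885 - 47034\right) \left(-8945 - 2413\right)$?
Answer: $365148342$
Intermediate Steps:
$\left(14885 - 47034\right) \left(-8945 - 2413\right) = \left(-32149\right) \left(-11358\right) = 365148342$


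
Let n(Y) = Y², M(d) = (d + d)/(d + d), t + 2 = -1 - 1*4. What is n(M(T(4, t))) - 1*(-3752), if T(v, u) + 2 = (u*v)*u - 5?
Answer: 3753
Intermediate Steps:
t = -7 (t = -2 + (-1 - 1*4) = -2 + (-1 - 4) = -2 - 5 = -7)
T(v, u) = -7 + v*u² (T(v, u) = -2 + ((u*v)*u - 5) = -2 + (v*u² - 5) = -2 + (-5 + v*u²) = -7 + v*u²)
M(d) = 1 (M(d) = (2*d)/((2*d)) = (2*d)*(1/(2*d)) = 1)
n(M(T(4, t))) - 1*(-3752) = 1² - 1*(-3752) = 1 + 3752 = 3753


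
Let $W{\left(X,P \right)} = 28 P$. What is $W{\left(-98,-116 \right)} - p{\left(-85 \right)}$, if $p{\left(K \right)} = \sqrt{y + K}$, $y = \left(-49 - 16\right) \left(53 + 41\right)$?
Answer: $-3248 - i \sqrt{6195} \approx -3248.0 - 78.708 i$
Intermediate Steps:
$y = -6110$ ($y = \left(-65\right) 94 = -6110$)
$p{\left(K \right)} = \sqrt{-6110 + K}$
$W{\left(-98,-116 \right)} - p{\left(-85 \right)} = 28 \left(-116\right) - \sqrt{-6110 - 85} = -3248 - \sqrt{-6195} = -3248 - i \sqrt{6195}$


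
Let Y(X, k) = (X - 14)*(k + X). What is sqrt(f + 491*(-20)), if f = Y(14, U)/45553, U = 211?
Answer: 2*I*sqrt(2455) ≈ 99.096*I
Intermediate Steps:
Y(X, k) = (-14 + X)*(X + k)
f = 0 (f = (14**2 - 14*14 - 14*211 + 14*211)/45553 = (196 - 196 - 2954 + 2954)*(1/45553) = 0*(1/45553) = 0)
sqrt(f + 491*(-20)) = sqrt(0 + 491*(-20)) = sqrt(0 - 9820) = sqrt(-9820) = 2*I*sqrt(2455)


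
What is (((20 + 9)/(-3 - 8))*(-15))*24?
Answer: 10440/11 ≈ 949.09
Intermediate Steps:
(((20 + 9)/(-3 - 8))*(-15))*24 = ((29/(-11))*(-15))*24 = ((29*(-1/11))*(-15))*24 = -29/11*(-15)*24 = (435/11)*24 = 10440/11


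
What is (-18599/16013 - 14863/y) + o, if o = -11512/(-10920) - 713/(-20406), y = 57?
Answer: -38778773905771/148676381490 ≈ -260.83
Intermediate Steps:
o = 3370831/3094910 (o = -11512*(-1/10920) - 713*(-1/20406) = 1439/1365 + 713/20406 = 3370831/3094910 ≈ 1.0892)
(-18599/16013 - 14863/y) + o = (-18599/16013 - 14863/57) + 3370831/3094910 = -239061362/912741 + 3370831/3094910 = -38778773905771/148676381490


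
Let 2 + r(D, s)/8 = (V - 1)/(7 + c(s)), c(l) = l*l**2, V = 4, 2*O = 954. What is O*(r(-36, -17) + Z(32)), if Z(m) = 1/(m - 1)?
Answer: -579367539/76043 ≈ -7618.9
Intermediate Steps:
O = 477 (O = (1/2)*954 = 477)
c(l) = l**3
r(D, s) = -16 + 24/(7 + s**3) (r(D, s) = -16 + 8*((4 - 1)/(7 + s**3)) = -16 + 8*(3/(7 + s**3)) = -16 + 24/(7 + s**3))
Z(m) = 1/(-1 + m)
O*(r(-36, -17) + Z(32)) = 477*(8*(-11 - 2*(-17)**3)/(7 + (-17)**3) + 1/(-1 + 32)) = 477*(8*(-11 - 2*(-4913))/(7 - 4913) + 1/31) = 477*(8*(-11 + 9826)/(-4906) + 1/31) = 477*(8*(-1/4906)*9815 + 1/31) = 477*(-39260/2453 + 1/31) = 477*(-1214607/76043) = -579367539/76043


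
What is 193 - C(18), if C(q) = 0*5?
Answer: 193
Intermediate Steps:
C(q) = 0
193 - C(18) = 193 - 1*0 = 193 + 0 = 193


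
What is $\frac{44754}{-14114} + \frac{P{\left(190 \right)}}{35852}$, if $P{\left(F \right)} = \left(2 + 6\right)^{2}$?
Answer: $- \frac{200452139}{63251891} \approx -3.1691$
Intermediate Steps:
$P{\left(F \right)} = 64$ ($P{\left(F \right)} = 8^{2} = 64$)
$\frac{44754}{-14114} + \frac{P{\left(190 \right)}}{35852} = \frac{44754}{-14114} + \frac{64}{35852} = 44754 \left(- \frac{1}{14114}\right) + 64 \cdot \frac{1}{35852} = - \frac{22377}{7057} + \frac{16}{8963} = - \frac{200452139}{63251891}$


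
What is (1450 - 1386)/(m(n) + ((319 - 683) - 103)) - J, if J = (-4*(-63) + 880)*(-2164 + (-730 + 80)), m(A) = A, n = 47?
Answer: 334472024/105 ≈ 3.1854e+6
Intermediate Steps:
J = -3185448 (J = (252 + 880)*(-2164 - 650) = 1132*(-2814) = -3185448)
(1450 - 1386)/(m(n) + ((319 - 683) - 103)) - J = (1450 - 1386)/(47 + ((319 - 683) - 103)) - 1*(-3185448) = 64/(47 + (-364 - 103)) + 3185448 = 64/(47 - 467) + 3185448 = 64/(-420) + 3185448 = 64*(-1/420) + 3185448 = -16/105 + 3185448 = 334472024/105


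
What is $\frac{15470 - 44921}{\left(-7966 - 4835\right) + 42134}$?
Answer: $- \frac{29451}{29333} \approx -1.004$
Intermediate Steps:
$\frac{15470 - 44921}{\left(-7966 - 4835\right) + 42134} = - \frac{29451}{\left(-7966 - 4835\right) + 42134} = - \frac{29451}{-12801 + 42134} = - \frac{29451}{29333}$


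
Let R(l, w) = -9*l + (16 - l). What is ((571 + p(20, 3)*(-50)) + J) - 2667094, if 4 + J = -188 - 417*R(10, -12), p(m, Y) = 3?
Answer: -2631837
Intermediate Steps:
R(l, w) = 16 - 10*l
J = 34836 (J = -4 + (-188 - 417*(16 - 10*10)) = -4 + (-188 - 417*(16 - 100)) = -4 + (-188 - 417*(-84)) = -4 + (-188 + 35028) = -4 + 34840 = 34836)
((571 + p(20, 3)*(-50)) + J) - 2667094 = ((571 + 3*(-50)) + 34836) - 2667094 = ((571 - 150) + 34836) - 2667094 = (421 + 34836) - 2667094 = 35257 - 2667094 = -2631837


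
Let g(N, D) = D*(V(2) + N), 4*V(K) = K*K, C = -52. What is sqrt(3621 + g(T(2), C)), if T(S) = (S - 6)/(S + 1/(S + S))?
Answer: sqrt(32953)/3 ≈ 60.510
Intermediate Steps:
V(K) = K**2/4 (V(K) = (K*K)/4 = K**2/4)
T(S) = (-6 + S)/(S + 1/(2*S))
g(N, D) = D*(1 + N) (g(N, D) = D*((1/4)*2**2 + N) = D*((1/4)*4 + N) = D*(1 + N))
sqrt(3621 + g(T(2), C)) = sqrt(3621 - 52*(1 + 2*2*(-6 + 2)/(1 + 2*2**2))) = sqrt(3621 - 52*(1 + 2*2*(-4)/(1 + 2*4))) = sqrt(3621 - 52*(1 + 2*2*(-4)/(1 + 8))) = sqrt(3621 - 52*(1 + 2*2*(-4)/9)) = sqrt(3621 - 52*(1 + 2*2*(1/9)*(-4))) = sqrt(3621 - 52*(1 - 16/9)) = sqrt(3621 - 52*(-7/9)) = sqrt(3621 + 364/9) = sqrt(32953/9) = sqrt(32953)/3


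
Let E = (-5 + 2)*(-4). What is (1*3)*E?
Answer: 36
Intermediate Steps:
E = 12 (E = -3*(-4) = 12)
(1*3)*E = (1*3)*12 = 3*12 = 36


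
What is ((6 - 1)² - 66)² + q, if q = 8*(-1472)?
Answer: -10095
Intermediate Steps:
q = -11776
((6 - 1)² - 66)² + q = ((6 - 1)² - 66)² - 11776 = (5² - 66)² - 11776 = (25 - 66)² - 11776 = (-41)² - 11776 = 1681 - 11776 = -10095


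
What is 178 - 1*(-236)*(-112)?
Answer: -26254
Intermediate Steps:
178 - 1*(-236)*(-112) = 178 + 236*(-112) = 178 - 26432 = -26254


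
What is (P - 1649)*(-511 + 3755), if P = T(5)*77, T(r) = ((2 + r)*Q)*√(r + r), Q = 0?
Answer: -5349356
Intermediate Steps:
T(r) = 0 (T(r) = ((2 + r)*0)*√(r + r) = 0*√(2*r) = 0*(√2*√r) = 0)
P = 0 (P = 0*77 = 0)
(P - 1649)*(-511 + 3755) = (0 - 1649)*(-511 + 3755) = -1649*3244 = -5349356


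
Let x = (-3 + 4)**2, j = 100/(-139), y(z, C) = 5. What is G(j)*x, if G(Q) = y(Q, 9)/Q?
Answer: -139/20 ≈ -6.9500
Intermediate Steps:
j = -100/139 (j = 100*(-1/139) = -100/139 ≈ -0.71942)
G(Q) = 5/Q
x = 1 (x = 1**2 = 1)
G(j)*x = (5/(-100/139))*1 = (5*(-139/100))*1 = -139/20*1 = -139/20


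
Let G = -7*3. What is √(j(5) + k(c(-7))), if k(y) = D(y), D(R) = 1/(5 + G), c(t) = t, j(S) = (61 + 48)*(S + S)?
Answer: √17439/4 ≈ 33.014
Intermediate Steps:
G = -21
j(S) = 218*S (j(S) = 109*(2*S) = 218*S)
D(R) = -1/16 (D(R) = 1/(5 - 21) = 1/(-16) = -1/16)
k(y) = -1/16
√(j(5) + k(c(-7))) = √(218*5 - 1/16) = √(1090 - 1/16) = √(17439/16) = √17439/4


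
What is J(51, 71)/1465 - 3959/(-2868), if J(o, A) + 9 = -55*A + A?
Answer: -5221789/4201620 ≈ -1.2428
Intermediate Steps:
J(o, A) = -9 - 54*A (J(o, A) = -9 + (-55*A + A) = -9 - 54*A)
J(51, 71)/1465 - 3959/(-2868) = (-9 - 54*71)/1465 - 3959/(-2868) = (-9 - 3834)*(1/1465) - 3959*(-1/2868) = -3843*1/1465 + 3959/2868 = -3843/1465 + 3959/2868 = -5221789/4201620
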